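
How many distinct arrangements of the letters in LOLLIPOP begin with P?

Fix P in the first position and arrange the remaining 7 letters.
Those 7 letters have L appearing 3 times and O appearing twice, giving (7)!/(3!·2!) = 420.

420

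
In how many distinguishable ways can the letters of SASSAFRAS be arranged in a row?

SASSAFRAS has 9 letters with A appearing 3 times and S appearing 4 times.
So there are 9! / (4!·3!) = 2520 distinguishable arrangements.

2520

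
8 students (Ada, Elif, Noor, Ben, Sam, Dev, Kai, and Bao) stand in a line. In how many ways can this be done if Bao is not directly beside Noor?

30240

Of the 8! = 40320 arrangements, those with Bao and Noor adjacent number 2 × 7! = 10080 (treat the pair as a block with 2 internal orders).
Complementary counting: 40320 − 10080 = 30240.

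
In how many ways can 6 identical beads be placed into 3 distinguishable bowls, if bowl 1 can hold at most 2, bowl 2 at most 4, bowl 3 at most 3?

9

Ignoring the caps, the number of non-negative solutions to x_1+…+x_3 = 6 is C(8,2) = 28.
Subtract solutions that violate a single cap (substitute x_i' = x_i − (cap_i+1)): x_1 ≥ 3 gives C(5,2) = 10; x_2 ≥ 5 gives C(3,2) = 3; x_3 ≥ 4 gives C(4,2) = 6. Together 19.
No two caps can be exceeded simultaneously, so the pair terms are all 0.
By inclusion–exclusion the count is 28 − 19 + 0 = 9.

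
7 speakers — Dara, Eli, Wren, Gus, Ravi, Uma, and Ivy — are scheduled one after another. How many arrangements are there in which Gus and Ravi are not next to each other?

3600

There are 7! = 5040 arrangements in all. If Gus and Ravi are adjacent, merging them into one block gives 2·(6)! = 1440 arrangements.
So 5040 − 1440 = 3600 arrangements keep them apart.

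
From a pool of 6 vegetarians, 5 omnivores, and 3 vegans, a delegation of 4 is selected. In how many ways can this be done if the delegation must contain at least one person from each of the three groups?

495

Total 4-person selections from all 14: C(14,4) = 1001.
Selections missing a whole group: no vegetarians → C(8,4) = 70; no omnivores → C(9,4) = 126; no vegans → C(11,4) = 330.
Add back selections omitting two groups (i.e. drawn from a single group): C(6,4) + C(5,4) + C(3,4) = 20.
By inclusion–exclusion: 1001 − 526 + 20 = 495.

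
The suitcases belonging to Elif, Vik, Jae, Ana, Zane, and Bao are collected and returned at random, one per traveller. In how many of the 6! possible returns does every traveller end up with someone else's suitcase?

Let Aᵢ be the assignments in which traveller i gets their own suitcase. We want the size of the complement of A₁∪…∪A_6.
By inclusion–exclusion this is Σ_{j=0}^{6} (−1)^j C(6,j)·(6−j)!.
Computing: 720 − 720 + 360 − 120 + 30 − 6 + 1 = 265.

265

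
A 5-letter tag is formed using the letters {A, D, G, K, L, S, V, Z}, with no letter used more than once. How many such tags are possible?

6720

This is a permutation of 5 out of 8: P(8,5) = 8!/3!.
That product is 8 × 7 × 6 × 5 × 4 = 6720.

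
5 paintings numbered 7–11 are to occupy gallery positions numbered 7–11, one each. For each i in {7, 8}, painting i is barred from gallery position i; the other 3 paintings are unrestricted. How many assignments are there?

78

Let Aᵢ (for i ∈ {7, 8}) be the placements that put painting i in its forbidden gallery position. Any j of these fix j positions, leaving (5−j)! ways to fill the rest, and there are C(2,j) ways to pick which j.
By inclusion–exclusion, the number of valid placements is Σ_{j=0}^{2} (−1)^j C(2,j)·(5−j)!.
Computing: 120 − 48 + 6 = 78.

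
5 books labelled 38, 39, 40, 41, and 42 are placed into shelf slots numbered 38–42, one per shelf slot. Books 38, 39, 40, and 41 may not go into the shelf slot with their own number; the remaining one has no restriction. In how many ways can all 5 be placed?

53

Let Aᵢ (for 38 ≤ i ≤ 41) be the placements that put book i in its forbidden shelf slot. Any j of these fix j positions, leaving (5−j)! ways to fill the rest, and there are C(4,j) ways to pick which j.
By inclusion–exclusion, the number of valid placements is Σ_{j=0}^{4} (−1)^j C(4,j)·(5−j)!.
Computing: 120 − 96 + 36 − 8 + 1 = 53.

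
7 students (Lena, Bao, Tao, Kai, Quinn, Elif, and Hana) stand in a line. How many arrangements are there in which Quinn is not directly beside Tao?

There are 7! = 5040 arrangements in all. If Quinn and Tao are adjacent, merging them into one block gives 2·(6)! = 1440 arrangements.
So 5040 − 1440 = 3600 arrangements keep them apart.

3600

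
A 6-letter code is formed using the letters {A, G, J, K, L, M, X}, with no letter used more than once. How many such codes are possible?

5040

This is a permutation of 6 out of 7: P(7,6) = 7!/1!.
That product is 7 × 6 × 5 × 4 × 3 × 2 = 5040.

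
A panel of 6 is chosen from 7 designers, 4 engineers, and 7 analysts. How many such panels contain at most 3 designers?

Split by how many designers are chosen (0 through 3).
Sum: C(7,0)·C(11,6) + C(7,1)·C(11,5) + C(7,2)·C(11,4) + C(7,3)·C(11,3) = 462 + 3234 + 6930 + 5775 = 16401.

16401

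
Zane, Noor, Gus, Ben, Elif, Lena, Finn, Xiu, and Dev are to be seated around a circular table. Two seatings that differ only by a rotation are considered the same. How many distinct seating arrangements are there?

Around a circle, 9 distinct people have 9!/9 = (8)! = 40320 rotationally distinct seatings.

40320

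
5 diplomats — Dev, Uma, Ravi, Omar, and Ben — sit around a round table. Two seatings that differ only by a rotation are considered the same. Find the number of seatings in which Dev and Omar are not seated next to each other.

12

All circular seatings of 5 people number (4)! = 24.
Those with Dev next to Omar: fuse the pair into one unit and seat 4 units around a circle — 2·(3)! = 12.
Subtracting, 24 − 12 = 12.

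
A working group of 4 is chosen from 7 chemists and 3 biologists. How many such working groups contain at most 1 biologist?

Split by how many biologists are chosen (0 through 1).
Sum: C(3,0)·C(7,4) + C(3,1)·C(7,3) = 35 + 105 = 140.

140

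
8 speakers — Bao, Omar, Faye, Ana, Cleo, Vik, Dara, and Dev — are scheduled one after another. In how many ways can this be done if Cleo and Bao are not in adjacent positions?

There are 8! = 40320 arrangements in all. If Cleo and Bao are adjacent, merging them into one block gives 2·(7)! = 10080 arrangements.
So 40320 − 10080 = 30240 arrangements keep them apart.

30240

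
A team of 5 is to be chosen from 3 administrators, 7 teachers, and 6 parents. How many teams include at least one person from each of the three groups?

2730

Unrestricted: C(16,5) = 4368 ways to pick any 5 of the 16.
Selections missing a whole group: no administrators → C(13,5) = 1287; no teachers → C(9,5) = 126; no parents → C(10,5) = 252.
Add back selections omitting two groups (i.e. drawn from a single group): C(3,5) + C(7,5) + C(6,5) = 27.
By inclusion–exclusion: 4368 − 1665 + 27 = 2730.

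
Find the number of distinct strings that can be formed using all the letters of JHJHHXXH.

The 8 letters of JHJHHXXH have repeats: H appearing 4 times, J appearing twice, and X appearing twice.
Dividing 8! = 40320 by 4!·2!·2! = 96 for the repeated letters gives 420.

420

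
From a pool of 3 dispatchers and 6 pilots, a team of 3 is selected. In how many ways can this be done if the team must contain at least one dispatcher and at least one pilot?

63

With no constraint there are C(9,3) = 84 possible selections.
Subtract selections that omit an entire group: no dispatchers → C(6,3) = 20; no pilots → C(3,3) = 1.
Both groups omitted at once is impossible, so 84 − 21 = 63.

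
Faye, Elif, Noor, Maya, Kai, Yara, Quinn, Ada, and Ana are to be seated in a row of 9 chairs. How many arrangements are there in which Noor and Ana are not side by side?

282240

There are 9! = 362880 arrangements in all. If Noor and Ana are adjacent, merging them into one block gives 2·(8)! = 80640 arrangements.
Complementary counting: 362880 − 80640 = 282240.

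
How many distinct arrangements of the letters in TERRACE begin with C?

180

Fix C in the first position and arrange the remaining 6 letters.
Those 6 letters have E appearing twice and R appearing twice, giving (6)!/(2!·2!) = 180.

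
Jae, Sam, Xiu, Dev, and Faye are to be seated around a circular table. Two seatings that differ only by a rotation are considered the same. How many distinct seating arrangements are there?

24

Around a circle, 5 distinct people have 5!/5 = (4)! = 24 rotationally distinct seatings.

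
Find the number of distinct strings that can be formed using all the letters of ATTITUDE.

6720

Letter multiplicities in ATTITUDE: A×1, D×1, E×1, I×1, T×3, U×1.
Dividing 8! = 40320 by 3! = 6 for the repeated letters gives 6720.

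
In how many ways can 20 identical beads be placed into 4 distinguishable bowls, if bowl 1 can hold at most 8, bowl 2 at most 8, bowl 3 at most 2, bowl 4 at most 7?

By stars and bars, unrestricted non-negative solutions to x_1+…+x_4 = 20 number C(20+3,3) = 1771.
Subtract solutions that violate a single cap (substitute x_i' = x_i − (cap_i+1)): x_1 ≥ 9 gives C(14,3) = 364; x_2 ≥ 9 gives C(14,3) = 364; x_3 ≥ 3 gives C(20,3) = 1140; x_4 ≥ 8 gives C(15,3) = 455. Together 2323.
Add back pairs where two caps are both exceeded: 10 + 165 + 20 + 165 + 20 + 220 = 600.
Subtract triples: 0 + 0 + 1 + 1 = 2.
By inclusion–exclusion the count is 1771 − 2323 + 600 − 2 = 46.

46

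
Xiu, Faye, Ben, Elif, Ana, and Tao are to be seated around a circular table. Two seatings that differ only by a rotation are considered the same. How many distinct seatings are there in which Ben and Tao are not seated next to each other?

All circular seatings of 6 people number (5)! = 120.
Those with Ben next to Tao: fuse the pair into one unit and seat 5 units around a circle — 2·(4)! = 48.
Subtracting, 120 − 48 = 72.

72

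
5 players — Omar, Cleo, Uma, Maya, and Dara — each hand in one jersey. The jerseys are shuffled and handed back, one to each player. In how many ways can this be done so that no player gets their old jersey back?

This is the derangement count D_5: permutations of 5 items with no fixed point.
By inclusion–exclusion this is Σ_{j=0}^{5} (−1)^j C(5,j)·(5−j)!.
Computing: 120 − 120 + 60 − 20 + 5 − 1 = 44.

44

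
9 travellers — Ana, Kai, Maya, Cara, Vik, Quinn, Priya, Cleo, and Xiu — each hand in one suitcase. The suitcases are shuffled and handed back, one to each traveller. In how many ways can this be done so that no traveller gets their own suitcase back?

This is the derangement count D_9: permutations of 9 items with no fixed point.
By inclusion–exclusion this is Σ_{j=0}^{9} (−1)^j C(9,j)·(9−j)!.
Computing: 362880 − 362880 + 181440 − 60480 + 15120 − 3024 + 504 − 72 + 9 − 1 = 133496.

133496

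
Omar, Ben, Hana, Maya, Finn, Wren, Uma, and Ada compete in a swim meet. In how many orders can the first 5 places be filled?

6720

There are 8 choices for 1st place, 7 for 2nd, and so on down to 4 for position 5.
That gives 8 × 7 × 6 × 5 × 4 = 6720.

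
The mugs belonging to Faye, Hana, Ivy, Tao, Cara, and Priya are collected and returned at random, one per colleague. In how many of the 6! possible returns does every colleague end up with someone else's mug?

Let Aᵢ be the assignments in which colleague i gets their own mug. We want the size of the complement of A₁∪…∪A_6.
By inclusion–exclusion this is Σ_{j=0}^{6} (−1)^j C(6,j)·(6−j)!.
Computing: 720 − 720 + 360 − 120 + 30 − 6 + 1 = 265.

265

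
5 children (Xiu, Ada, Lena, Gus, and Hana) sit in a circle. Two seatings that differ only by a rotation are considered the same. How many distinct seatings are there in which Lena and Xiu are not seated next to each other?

12

Without the restriction there are (4)! = 24 seatings.
Seatings with Lena beside Xiu: treat them as a block with 2 internal orders, giving 2 × (3)! = 12.
Subtracting, 24 − 12 = 12.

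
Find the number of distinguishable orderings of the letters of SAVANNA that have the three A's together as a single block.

60

Treat the 3 copies of A as a single block. The multiset to arrange is then {AAA, N, N, S, V}, 5 items in all.
That gives (5)!/(2!) = 60 arrangements.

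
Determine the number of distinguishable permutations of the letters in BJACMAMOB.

Letter multiplicities in BJACMAMOB: A×2, B×2, C×1, J×1, M×2, O×1.
The number of distinct arrangements is 9!/(2!·2!·2!) = 362880/8 = 45360.

45360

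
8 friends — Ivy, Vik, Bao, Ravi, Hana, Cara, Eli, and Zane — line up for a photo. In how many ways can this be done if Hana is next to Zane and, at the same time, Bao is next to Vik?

Treat {Hana,Zane} as one block (2 orders) and {Bao,Vik} as another (2 orders).
That leaves 6 units to arrange: 2 × 2 × 6! = 4 × 720 = 2880.

2880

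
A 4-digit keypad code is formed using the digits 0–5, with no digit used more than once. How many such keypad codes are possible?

With no repetition, fill the 4 digits in order: 6 choices, then 5, down to 3.
6 × 5 × 4 × 3 = 360.

360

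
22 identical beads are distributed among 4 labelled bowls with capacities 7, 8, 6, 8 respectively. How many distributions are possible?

Ignoring the caps, the number of non-negative solutions to x_1+…+x_4 = 22 is C(25,3) = 2300.
Subtract solutions that violate a single cap (substitute x_i' = x_i − (cap_i+1)): x_1 ≥ 8 gives C(17,3) = 680; x_2 ≥ 9 gives C(16,3) = 560; x_3 ≥ 7 gives C(18,3) = 816; x_4 ≥ 9 gives C(16,3) = 560. Together 2616.
Add back pairs where two caps are both exceeded: 56 + 120 + 56 + 84 + 35 + 84 = 435.
By inclusion–exclusion the count is 2300 − 2616 + 435 = 119.

119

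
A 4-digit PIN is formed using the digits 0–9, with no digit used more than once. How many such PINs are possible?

5040

This is a permutation of 4 out of 10: P(10,4) = 10!/6!.
That product is 10 × 9 × 8 × 7 = 5040.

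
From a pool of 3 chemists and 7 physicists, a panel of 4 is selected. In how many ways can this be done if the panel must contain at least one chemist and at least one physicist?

175

With no constraint there are C(10,4) = 210 possible selections.
Subtract selections that omit an entire group: no chemists → C(7,4) = 35; no physicists → C(3,4) = 0.
Both groups omitted at once is impossible, so 210 − 35 = 175.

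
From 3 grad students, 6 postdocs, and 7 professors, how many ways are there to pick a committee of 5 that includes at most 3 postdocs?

4212

Split by how many postdocs are chosen (0 through 3).
Sum: C(6,0)·C(10,5) + C(6,1)·C(10,4) + C(6,2)·C(10,3) + C(6,3)·C(10,2) = 252 + 1260 + 1800 + 900 = 4212.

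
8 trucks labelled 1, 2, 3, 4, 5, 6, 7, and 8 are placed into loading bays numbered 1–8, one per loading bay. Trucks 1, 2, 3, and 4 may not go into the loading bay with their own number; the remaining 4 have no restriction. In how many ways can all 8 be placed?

24024

Let Aᵢ (for 1 ≤ i ≤ 4) be the placements that put truck i in its forbidden loading bay. Any j of these fix j positions, leaving (8−j)! ways to fill the rest, and there are C(4,j) ways to pick which j.
By inclusion–exclusion, the number of valid placements is Σ_{j=0}^{4} (−1)^j C(4,j)·(8−j)!.
Computing: 40320 − 20160 + 4320 − 480 + 24 = 24024.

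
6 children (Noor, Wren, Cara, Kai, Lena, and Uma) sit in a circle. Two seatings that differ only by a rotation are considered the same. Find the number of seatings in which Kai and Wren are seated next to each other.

48

Treat {Kai, Wren} as one unit (2 internal orders) and seat the resulting 5 units around the table: (4)! circular arrangements.
So 2 × (4)! = 2 × 24 = 48.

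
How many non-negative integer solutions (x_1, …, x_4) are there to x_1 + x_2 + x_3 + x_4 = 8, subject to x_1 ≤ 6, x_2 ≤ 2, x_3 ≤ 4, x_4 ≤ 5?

Ignoring the caps, the number of non-negative solutions to x_1+…+x_4 = 8 is C(11,3) = 165.
Subtract solutions that violate a single cap (substitute x_i' = x_i − (cap_i+1)): x_1 ≥ 7 gives C(4,3) = 4; x_2 ≥ 3 gives C(8,3) = 56; x_3 ≥ 5 gives C(6,3) = 20; x_4 ≥ 6 gives C(5,3) = 10. Together 90.
Add back pairs where two caps are both exceeded: 0 + 0 + 0 + 1 + 0 + 0 = 1.
By inclusion–exclusion the count is 165 − 90 + 1 = 76.

76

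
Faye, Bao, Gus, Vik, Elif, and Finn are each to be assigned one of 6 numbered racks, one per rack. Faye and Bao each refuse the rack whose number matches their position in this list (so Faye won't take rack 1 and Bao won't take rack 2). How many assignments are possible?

Let Aᵢ (for i ∈ {1, 2}) be the placements that put person i in their forbidden rack. Any j of these fix j positions, leaving (6−j)! ways to fill the rest, and there are C(2,j) ways to pick which j.
By inclusion–exclusion, the number of valid placements is Σ_{j=0}^{2} (−1)^j C(2,j)·(6−j)!.
Computing: 720 − 240 + 24 = 504.

504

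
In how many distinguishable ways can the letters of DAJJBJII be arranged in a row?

Letter multiplicities in DAJJBJII: A×1, B×1, D×1, I×2, J×3.
The number of distinct arrangements is 8!/(3!·2!) = 40320/12 = 3360.

3360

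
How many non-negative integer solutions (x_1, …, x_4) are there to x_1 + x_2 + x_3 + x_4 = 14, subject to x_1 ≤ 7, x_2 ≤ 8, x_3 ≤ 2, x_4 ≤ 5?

98

Without the upper bounds there are C(17,3) = 680 ways to split 14 among 4 variables.
Subtract solutions that violate a single cap (substitute x_i' = x_i − (cap_i+1)): x_1 ≥ 8 gives C(9,3) = 84; x_2 ≥ 9 gives C(8,3) = 56; x_3 ≥ 3 gives C(14,3) = 364; x_4 ≥ 6 gives C(11,3) = 165. Together 669.
Add back pairs where two caps are both exceeded: 0 + 20 + 1 + 10 + 0 + 56 = 87.
By inclusion–exclusion the count is 680 − 669 + 87 = 98.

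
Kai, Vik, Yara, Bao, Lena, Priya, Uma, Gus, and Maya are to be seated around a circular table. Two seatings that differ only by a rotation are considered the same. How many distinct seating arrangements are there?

40320

Fix one person's seat to break rotational symmetry; the remaining 8 people can be arranged in (8)! = 40320 ways.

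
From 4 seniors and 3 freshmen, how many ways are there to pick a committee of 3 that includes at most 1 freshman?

Split by how many freshmen are chosen (0 through 1).
Sum: C(3,0)·C(4,3) + C(3,1)·C(4,2) = 4 + 18 = 22.

22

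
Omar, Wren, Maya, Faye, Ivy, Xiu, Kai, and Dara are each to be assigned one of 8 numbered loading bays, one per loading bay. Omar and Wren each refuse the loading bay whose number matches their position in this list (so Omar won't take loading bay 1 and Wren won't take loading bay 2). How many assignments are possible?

30960

Let Aᵢ (for i ∈ {1, 2}) be the placements that put person i in their forbidden loading bay. Any j of these fix j positions, leaving (8−j)! ways to fill the rest, and there are C(2,j) ways to pick which j.
By inclusion–exclusion, the number of valid placements is Σ_{j=0}^{2} (−1)^j C(2,j)·(8−j)!.
Computing: 40320 − 10080 + 720 = 30960.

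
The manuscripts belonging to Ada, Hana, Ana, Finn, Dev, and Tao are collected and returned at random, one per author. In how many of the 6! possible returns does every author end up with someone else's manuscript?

265

Let Aᵢ be the assignments in which author i gets their own manuscript. We want the size of the complement of A₁∪…∪A_6.
By inclusion–exclusion this is Σ_{j=0}^{6} (−1)^j C(6,j)·(6−j)!.
Computing: 720 − 720 + 360 − 120 + 30 − 6 + 1 = 265.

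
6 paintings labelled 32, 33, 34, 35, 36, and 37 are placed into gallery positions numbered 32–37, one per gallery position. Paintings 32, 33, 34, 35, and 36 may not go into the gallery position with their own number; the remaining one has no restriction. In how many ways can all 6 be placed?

Let Aᵢ (for 32 ≤ i ≤ 36) be the placements that put painting i in its forbidden gallery position. Any j of these fix j positions, leaving (6−j)! ways to fill the rest, and there are C(5,j) ways to pick which j.
By inclusion–exclusion, the number of valid placements is Σ_{j=0}^{5} (−1)^j C(5,j)·(6−j)!.
Computing: 720 − 600 + 240 − 60 + 10 − 1 = 309.

309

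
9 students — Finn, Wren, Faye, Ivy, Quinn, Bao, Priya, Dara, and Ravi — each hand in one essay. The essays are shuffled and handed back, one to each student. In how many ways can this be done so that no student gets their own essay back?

133496

This is the derangement count D_9: permutations of 9 items with no fixed point.
By inclusion–exclusion this is Σ_{j=0}^{9} (−1)^j C(9,j)·(9−j)!.
Computing: 362880 − 362880 + 181440 − 60480 + 15120 − 3024 + 504 − 72 + 9 − 1 = 133496.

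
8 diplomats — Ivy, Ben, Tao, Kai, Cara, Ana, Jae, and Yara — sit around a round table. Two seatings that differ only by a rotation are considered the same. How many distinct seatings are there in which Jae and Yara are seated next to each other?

1440

Treat {Jae, Yara} as one unit (2 internal orders) and seat the resulting 7 units around the table: (6)! circular arrangements.
So 2 × (6)! = 2 × 720 = 1440.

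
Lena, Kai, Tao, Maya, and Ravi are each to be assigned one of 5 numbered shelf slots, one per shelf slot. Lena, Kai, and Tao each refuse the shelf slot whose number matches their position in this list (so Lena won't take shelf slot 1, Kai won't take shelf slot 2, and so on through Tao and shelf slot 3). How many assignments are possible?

Let Aᵢ (for i ∈ {1, 2, 3}) be the placements that put person i in their forbidden shelf slot. Any j of these fix j positions, leaving (5−j)! ways to fill the rest, and there are C(3,j) ways to pick which j.
By inclusion–exclusion, the number of valid placements is Σ_{j=0}^{3} (−1)^j C(3,j)·(5−j)!.
Computing: 120 − 72 + 18 − 2 = 64.

64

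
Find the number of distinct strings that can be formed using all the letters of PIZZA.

The 5 letters of PIZZA have repeats: Z appearing twice.
The number of distinct arrangements is 5!/(2!) = 120/2 = 60.

60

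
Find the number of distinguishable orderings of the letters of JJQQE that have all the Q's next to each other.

Treat the 2 copies of Q as a single block. The multiset to arrange is then {QQ, E, J, J}, 4 items in all.
That gives (4)!/(2!) = 12 arrangements.

12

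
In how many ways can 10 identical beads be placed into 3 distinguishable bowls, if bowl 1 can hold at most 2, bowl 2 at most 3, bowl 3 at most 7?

Without the upper bounds there are C(12,2) = 66 ways to split 10 among 3 bowls.
Subtract solutions that violate a single cap (substitute x_i' = x_i − (cap_i+1)): x_1 ≥ 3 gives C(9,2) = 36; x_2 ≥ 4 gives C(8,2) = 28; x_3 ≥ 8 gives C(4,2) = 6. Together 70.
Add back pairs where two caps are both exceeded: 10 + 0 + 0 = 10.
By inclusion–exclusion the count is 66 − 70 + 10 = 6.

6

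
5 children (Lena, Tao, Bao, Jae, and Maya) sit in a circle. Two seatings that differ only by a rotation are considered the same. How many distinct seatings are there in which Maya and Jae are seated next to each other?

12

Glue Maya and Jae into a block (2 internal orders). Seating 4 units around a circle gives (3)! arrangements.
So 2 × (3)! = 2 × 6 = 12.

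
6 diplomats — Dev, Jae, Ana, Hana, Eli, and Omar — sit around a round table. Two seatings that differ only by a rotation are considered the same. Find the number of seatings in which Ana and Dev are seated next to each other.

Glue Ana and Dev into a block (2 internal orders). Seating 5 units around a circle gives (4)! arrangements.
So 2 × (4)! = 2 × 24 = 48.

48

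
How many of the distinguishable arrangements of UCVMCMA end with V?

180

Fix V in the last position and arrange the remaining 6 letters.
Those 6 letters have C appearing twice and M appearing twice, giving (6)!/(2!·2!) = 180.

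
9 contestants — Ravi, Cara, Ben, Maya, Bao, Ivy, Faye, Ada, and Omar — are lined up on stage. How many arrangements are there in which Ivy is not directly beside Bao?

282240

Of the 9! = 362880 arrangements, those with Ivy and Bao adjacent number 2 × 8! = 80640 (treat the pair as a block with 2 internal orders).
Complementary counting: 362880 − 80640 = 282240.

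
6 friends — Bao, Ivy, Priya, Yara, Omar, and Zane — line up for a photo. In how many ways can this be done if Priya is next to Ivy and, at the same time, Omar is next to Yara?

Treat {Priya,Ivy} as one block (2 orders) and {Omar,Yara} as another (2 orders).
That leaves 4 units to arrange: 2 × 2 × 4! = 4 × 24 = 96.

96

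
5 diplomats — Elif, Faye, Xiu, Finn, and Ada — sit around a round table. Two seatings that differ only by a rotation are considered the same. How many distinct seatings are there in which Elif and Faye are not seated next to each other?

12

All circular seatings of 5 people number (4)! = 24.
Those with Elif next to Faye: fuse the pair into one unit and seat 4 units around a circle — 2·(3)! = 12.
Subtracting, 24 − 12 = 12.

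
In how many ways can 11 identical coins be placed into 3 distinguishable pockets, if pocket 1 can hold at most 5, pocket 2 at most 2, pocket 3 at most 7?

Without the upper bounds there are C(13,2) = 78 ways to split 11 among 3 pockets.
Subtract solutions that violate a single cap (substitute x_i' = x_i − (cap_i+1)): x_1 ≥ 6 gives C(7,2) = 21; x_2 ≥ 3 gives C(10,2) = 45; x_3 ≥ 8 gives C(5,2) = 10. Together 76.
Add back pairs where two caps are both exceeded: 6 + 0 + 1 = 7.
By inclusion–exclusion the count is 78 − 76 + 7 = 9.

9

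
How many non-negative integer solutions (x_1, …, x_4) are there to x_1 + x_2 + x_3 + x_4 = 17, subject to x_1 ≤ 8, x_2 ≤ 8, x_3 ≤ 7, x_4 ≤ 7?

Ignoring the caps, the number of non-negative solutions to x_1+…+x_4 = 17 is C(20,3) = 1140.
Subtract solutions that violate a single cap (substitute x_i' = x_i − (cap_i+1)): x_1 ≥ 9 gives C(11,3) = 165; x_2 ≥ 9 gives C(11,3) = 165; x_3 ≥ 8 gives C(12,3) = 220; x_4 ≥ 8 gives C(12,3) = 220. Together 770.
Add back pairs where two caps are both exceeded: 0 + 1 + 1 + 1 + 1 + 4 = 8.
By inclusion–exclusion the count is 1140 − 770 + 8 = 378.

378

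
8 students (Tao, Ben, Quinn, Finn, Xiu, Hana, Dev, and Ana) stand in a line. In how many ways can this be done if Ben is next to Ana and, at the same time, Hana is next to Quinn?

2880

Treat {Ben,Ana} as one block (2 orders) and {Hana,Quinn} as another (2 orders).
That leaves 6 units to arrange: 2 × 2 × 6! = 4 × 720 = 2880.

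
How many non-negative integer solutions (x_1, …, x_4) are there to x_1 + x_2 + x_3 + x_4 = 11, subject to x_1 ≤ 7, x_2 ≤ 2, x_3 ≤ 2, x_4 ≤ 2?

By stars and bars, unrestricted non-negative solutions to x_1+…+x_4 = 11 number C(11+3,3) = 364.
Subtract solutions that violate a single cap (substitute x_i' = x_i − (cap_i+1)): x_1 ≥ 8 gives C(6,3) = 20; x_2 ≥ 3 gives C(11,3) = 165; x_3 ≥ 3 gives C(11,3) = 165; x_4 ≥ 3 gives C(11,3) = 165. Together 515.
Add back pairs where two caps are both exceeded: 1 + 1 + 1 + 56 + 56 + 56 = 171.
Subtract triples: 0 + 0 + 0 + 10 = 10.
By inclusion–exclusion the count is 364 − 515 + 171 − 10 = 10.

10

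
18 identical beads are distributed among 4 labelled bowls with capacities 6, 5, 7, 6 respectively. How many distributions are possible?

Ignoring the caps, the number of non-negative solutions to x_1+…+x_4 = 18 is C(21,3) = 1330.
Subtract solutions that violate a single cap (substitute x_i' = x_i − (cap_i+1)): x_1 ≥ 7 gives C(14,3) = 364; x_2 ≥ 6 gives C(15,3) = 455; x_3 ≥ 8 gives C(13,3) = 286; x_4 ≥ 7 gives C(14,3) = 364. Together 1469.
Add back pairs where two caps are both exceeded: 56 + 20 + 35 + 35 + 56 + 20 = 222.
By inclusion–exclusion the count is 1330 − 1469 + 222 = 83.

83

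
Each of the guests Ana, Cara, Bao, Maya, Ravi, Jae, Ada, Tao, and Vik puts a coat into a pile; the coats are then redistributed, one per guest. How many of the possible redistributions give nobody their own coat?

133496

This is the derangement count D_9: permutations of 9 items with no fixed point.
By inclusion–exclusion this is Σ_{j=0}^{9} (−1)^j C(9,j)·(9−j)!.
Computing: 362880 − 362880 + 181440 − 60480 + 15120 − 3024 + 504 − 72 + 9 − 1 = 133496.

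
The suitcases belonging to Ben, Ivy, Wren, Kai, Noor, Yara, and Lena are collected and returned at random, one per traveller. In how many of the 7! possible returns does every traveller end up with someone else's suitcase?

Let Aᵢ be the assignments in which traveller i gets their own suitcase. We want the size of the complement of A₁∪…∪A_7.
By inclusion–exclusion this is Σ_{j=0}^{7} (−1)^j C(7,j)·(7−j)!.
Computing: 5040 − 5040 + 2520 − 840 + 210 − 42 + 7 − 1 = 1854.

1854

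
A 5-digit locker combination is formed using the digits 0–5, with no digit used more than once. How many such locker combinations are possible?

720

With no repetition, fill the 5 digits in order: 6 choices, then 5, down to 2.
6 × 5 × 4 × 3 × 2 = 720.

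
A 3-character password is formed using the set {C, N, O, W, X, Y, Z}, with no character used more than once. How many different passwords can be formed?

210

This is a permutation of 3 out of 7: P(7,3) = 7!/4!.
That product is 7 × 6 × 5 = 210.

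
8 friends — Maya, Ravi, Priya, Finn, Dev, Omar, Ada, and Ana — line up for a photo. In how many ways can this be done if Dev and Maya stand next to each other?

Treat {Dev, Maya} as a single unit. There are 7 units to order, and the pair itself can be ordered 2 ways.
So the count is 2·(7)! = 10080.

10080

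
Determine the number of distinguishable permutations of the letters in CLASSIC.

CLASSIC has 7 letters with C appearing twice and S appearing twice.
So there are 7! / (2!·2!) = 1260 distinguishable arrangements.

1260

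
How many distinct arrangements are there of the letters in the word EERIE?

The 5 letters of EERIE have repeats: E appearing 3 times.
So there are 5! / (3!) = 20 distinguishable arrangements.

20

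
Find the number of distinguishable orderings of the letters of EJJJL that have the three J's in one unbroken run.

6

Treat the 3 copies of J as a single block. The multiset to arrange is then {JJJ, E, L}, 3 items in all.
All 3 items are distinct, so there are (3)! = 6 arrangements.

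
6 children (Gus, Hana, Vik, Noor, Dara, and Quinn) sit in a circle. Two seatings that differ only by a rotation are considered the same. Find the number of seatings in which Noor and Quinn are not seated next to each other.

72

Without the restriction there are (5)! = 120 seatings.
Seatings with Noor beside Quinn: treat them as a block with 2 internal orders, giving 2 × (4)! = 48.
Subtracting, 120 − 48 = 72.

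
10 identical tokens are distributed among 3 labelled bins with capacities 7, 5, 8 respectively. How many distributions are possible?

By stars and bars, unrestricted non-negative solutions to x_1+…+x_3 = 10 number C(10+2,2) = 66.
Subtract solutions that violate a single cap (substitute x_i' = x_i − (cap_i+1)): x_1 ≥ 8 gives C(4,2) = 6; x_2 ≥ 6 gives C(6,2) = 15; x_3 ≥ 9 gives C(3,2) = 3. Together 24.
No two caps can be exceeded simultaneously, so the pair terms are all 0.
By inclusion–exclusion the count is 66 − 24 + 0 = 42.

42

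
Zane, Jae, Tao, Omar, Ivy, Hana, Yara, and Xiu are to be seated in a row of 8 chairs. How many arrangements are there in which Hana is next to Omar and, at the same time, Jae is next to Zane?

Treat {Hana,Omar} as one block (2 orders) and {Jae,Zane} as another (2 orders).
That leaves 6 units to arrange: 2 × 2 × 6! = 4 × 720 = 2880.

2880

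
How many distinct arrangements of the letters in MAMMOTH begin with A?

With the first slot taken by A, it remains to arrange the other 6 letters (MMMOTH).
Those 6 letters have M appearing 3 times, giving (6)!/(3!) = 120.

120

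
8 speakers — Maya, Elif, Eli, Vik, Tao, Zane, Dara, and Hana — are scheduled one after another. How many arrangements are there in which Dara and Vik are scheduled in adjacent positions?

Glue Dara and Vik into one block (2 internal orders), leaving 7 units to arrange in a row.
So the count is 2·(7)! = 10080.

10080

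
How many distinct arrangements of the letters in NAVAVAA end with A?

Fix A in the last position and arrange the remaining 6 letters.
Those 6 letters have A appearing 3 times and V appearing twice, giving (6)!/(3!·2!) = 60.

60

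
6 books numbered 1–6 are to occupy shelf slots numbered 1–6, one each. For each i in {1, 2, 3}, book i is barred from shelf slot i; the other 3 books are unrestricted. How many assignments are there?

426

Let Aᵢ (for i ∈ {1, 2, 3}) be the placements that put book i in its forbidden shelf slot. Any j of these fix j positions, leaving (6−j)! ways to fill the rest, and there are C(3,j) ways to pick which j.
By inclusion–exclusion, the number of valid placements is Σ_{j=0}^{3} (−1)^j C(3,j)·(6−j)!.
Computing: 720 − 360 + 72 − 6 = 426.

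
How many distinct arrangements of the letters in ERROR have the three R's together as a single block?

6

Treat the 3 copies of R as a single block. The multiset to arrange is then {RRR, E, O}, 3 items in all.
All 3 items are distinct, so there are (3)! = 6 arrangements.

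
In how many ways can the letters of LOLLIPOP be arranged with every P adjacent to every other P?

420

Treat the 2 copies of P as a single block. The multiset to arrange is then {PP, I, L, L, L, O, O}, 7 items in all.
That gives (7)!/(3!·2!) = 420 arrangements.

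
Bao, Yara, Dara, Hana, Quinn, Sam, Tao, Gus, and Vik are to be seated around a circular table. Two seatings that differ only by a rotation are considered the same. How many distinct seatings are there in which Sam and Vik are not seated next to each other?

Without the restriction there are (8)! = 40320 seatings.
Seatings with Sam beside Vik: treat them as a block with 2 internal orders, giving 2 × (7)! = 10080.
Subtracting, 40320 − 10080 = 30240.

30240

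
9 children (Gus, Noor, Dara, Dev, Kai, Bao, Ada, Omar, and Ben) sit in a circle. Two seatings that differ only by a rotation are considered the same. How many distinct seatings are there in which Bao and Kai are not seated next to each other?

30240

Without the restriction there are (8)! = 40320 seatings.
Seatings with Bao beside Kai: treat them as a block with 2 internal orders, giving 2 × (7)! = 10080.
Subtracting, 40320 − 10080 = 30240.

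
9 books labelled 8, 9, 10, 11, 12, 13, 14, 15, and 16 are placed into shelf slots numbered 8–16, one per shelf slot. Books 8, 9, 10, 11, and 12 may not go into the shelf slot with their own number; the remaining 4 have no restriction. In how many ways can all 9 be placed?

205056

Let Aᵢ (for 8 ≤ i ≤ 12) be the placements that put book i in its forbidden shelf slot. Any j of these fix j positions, leaving (9−j)! ways to fill the rest, and there are C(5,j) ways to pick which j.
By inclusion–exclusion, the number of valid placements is Σ_{j=0}^{5} (−1)^j C(5,j)·(9−j)!.
Computing: 362880 − 201600 + 50400 − 7200 + 600 − 24 = 205056.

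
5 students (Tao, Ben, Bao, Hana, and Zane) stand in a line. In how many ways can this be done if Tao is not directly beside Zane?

Of the 5! = 120 arrangements, those with Tao and Zane adjacent number 2 × 4! = 48 (treat the pair as a block with 2 internal orders).
So 120 − 48 = 72 arrangements keep them apart.

72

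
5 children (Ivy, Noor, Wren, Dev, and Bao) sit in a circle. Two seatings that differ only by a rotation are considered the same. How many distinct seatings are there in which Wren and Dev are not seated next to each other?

12

All circular seatings of 5 people number (4)! = 24.
Those with Wren next to Dev: fuse the pair into one unit and seat 4 units around a circle — 2·(3)! = 12.
Subtracting, 24 − 12 = 12.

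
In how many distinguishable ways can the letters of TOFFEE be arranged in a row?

180

TOFFEE has 6 letters with E appearing twice and F appearing twice.
Dividing 6! = 720 by 2!·2! = 4 for the repeated letters gives 180.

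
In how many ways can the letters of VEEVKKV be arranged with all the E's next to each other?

60

Treat the 2 copies of E as a single block. The multiset to arrange is then {EE, K, K, V, V, V}, 6 items in all.
That gives (6)!/(3!·2!) = 60 arrangements.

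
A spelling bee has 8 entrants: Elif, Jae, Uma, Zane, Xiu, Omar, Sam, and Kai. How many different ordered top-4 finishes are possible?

1680

This is an ordered selection of 4 from 8: P(8,4).
That gives 8 × 7 × 6 × 5 = 1680.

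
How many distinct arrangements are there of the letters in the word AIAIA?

Letter multiplicities in AIAIA: A×3, I×2.
Dividing 5! = 120 by 3!·2! = 12 for the repeated letters gives 10.

10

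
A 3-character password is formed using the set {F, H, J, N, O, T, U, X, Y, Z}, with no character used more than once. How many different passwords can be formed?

720

With no repetition, fill the 3 characters in order: 10 choices, then 9, down to 8.
That product is 10 × 9 × 8 = 720.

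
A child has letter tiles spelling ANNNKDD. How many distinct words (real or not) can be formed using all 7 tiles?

The 7 letters of ANNNKDD have repeats: D appearing twice and N appearing 3 times.
The number of distinct arrangements is 7!/(3!·2!) = 5040/12 = 420.

420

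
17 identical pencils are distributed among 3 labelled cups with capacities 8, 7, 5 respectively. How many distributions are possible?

10

By stars and bars, unrestricted non-negative solutions to x_1+…+x_3 = 17 number C(17+2,2) = 171.
Subtract solutions that violate a single cap (substitute x_i' = x_i − (cap_i+1)): x_1 ≥ 9 gives C(10,2) = 45; x_2 ≥ 8 gives C(11,2) = 55; x_3 ≥ 6 gives C(13,2) = 78. Together 178.
Add back pairs where two caps are both exceeded: 1 + 6 + 10 = 17.
By inclusion–exclusion the count is 171 − 178 + 17 = 10.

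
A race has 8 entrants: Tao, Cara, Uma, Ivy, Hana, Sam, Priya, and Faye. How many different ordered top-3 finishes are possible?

336

This is an ordered selection of 3 from 8: P(8,3).
That gives 8 × 7 × 6 = 336.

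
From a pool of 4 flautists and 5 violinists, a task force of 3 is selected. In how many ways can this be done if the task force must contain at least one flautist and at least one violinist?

With no constraint there are C(9,3) = 84 possible selections.
Selections missing a whole group: no flautists → C(5,3) = 10; no violinists → C(4,3) = 4.
Both groups omitted at once is impossible, so 84 − 14 = 70.

70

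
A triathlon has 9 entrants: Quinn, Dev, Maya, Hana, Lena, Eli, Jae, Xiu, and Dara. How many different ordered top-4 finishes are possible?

This is an ordered selection of 4 from 9: P(9,4).
That gives 9 × 8 × 7 × 6 = 3024.

3024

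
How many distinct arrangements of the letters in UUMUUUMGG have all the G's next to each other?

Treat the 2 copies of G as a single block. The multiset to arrange is then {GG, M, M, U, U, U, U, U}, 8 items in all.
That gives (8)!/(5!·2!) = 168 arrangements.

168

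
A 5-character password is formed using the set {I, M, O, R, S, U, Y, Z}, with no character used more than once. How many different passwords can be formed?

This is a permutation of 5 out of 8: P(8,5) = 8!/3!.
8 × 7 × 6 × 5 × 4 = 6720.

6720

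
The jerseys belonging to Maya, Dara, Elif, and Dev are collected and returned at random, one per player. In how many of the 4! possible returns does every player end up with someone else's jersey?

This is the derangement count D_4: permutations of 4 items with no fixed point.
By inclusion–exclusion this is Σ_{j=0}^{4} (−1)^j C(4,j)·(4−j)!.
Computing: 24 − 24 + 12 − 4 + 1 = 9.

9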